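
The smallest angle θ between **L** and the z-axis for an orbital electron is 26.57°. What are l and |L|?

cos²θ_min = l/(l+1) = 0.7999.
Thus l = 0.7999/(1 − 0.7999) ≈ 4.
Then |L| = ℏ√(4·5) = 2√5 ℏ.

l = 4, |L| = 2√5 ℏ ≈ 4.472ℏ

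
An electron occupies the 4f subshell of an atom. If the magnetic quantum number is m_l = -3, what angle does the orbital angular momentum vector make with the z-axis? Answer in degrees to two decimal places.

The 4f subshell has l = 3.
|L| = √(l(l+1)) ℏ = 2√3 ℏ.
L_z = m_l ℏ = −3ℏ.
cos θ = L_z/|L| = -3/√12, so θ ≈ 150.00°.

θ ≈ 150.00°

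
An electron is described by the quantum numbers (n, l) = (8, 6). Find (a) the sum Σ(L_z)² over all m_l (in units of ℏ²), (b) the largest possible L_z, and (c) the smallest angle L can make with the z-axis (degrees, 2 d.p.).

Σ(L_z)² = 182 ℏ²; L_z,max = 6ℏ; θ_min ≈ 22.21°

Σ m_l² = 182, so Σ(L_z)² = 182 ℏ².
L_z,max = lℏ = 6ℏ.
cos θ_min = 6/√42, so θ_min ≈ 22.21°.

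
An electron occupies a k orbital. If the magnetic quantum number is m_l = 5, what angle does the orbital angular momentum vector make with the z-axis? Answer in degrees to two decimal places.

θ ≈ 48.08°

A k state has l = 7.
|L| = ℏ√(l(l+1)) = 2√14 ℏ.
L_z = m_l ℏ = 5ℏ.
cos θ = L_z/|L| = 5/√56, so θ ≈ 48.08°.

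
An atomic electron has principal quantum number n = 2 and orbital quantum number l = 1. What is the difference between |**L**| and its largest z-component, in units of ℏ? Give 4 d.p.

|L| − L_z,max ≈ 0.4142ℏ

|L| = √2 ℏ ≈ 1.4142ℏ, while L_z,max = lℏ = 1ℏ.
The difference is (√2 − 1)ℏ ≈ 0.4142ℏ.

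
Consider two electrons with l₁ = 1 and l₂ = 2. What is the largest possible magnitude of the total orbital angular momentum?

By the triangle rule, |l₁ − l₂| ≤ L ≤ l₁ + l₂.
Allowed values: L = 1, 2, 3.
The largest magnitude corresponds to L = 3: |L_tot| = ℏ√(3·4) = 2√3 ℏ.

|L_tot|_max = 2√3 ℏ ≈ 3.464ℏ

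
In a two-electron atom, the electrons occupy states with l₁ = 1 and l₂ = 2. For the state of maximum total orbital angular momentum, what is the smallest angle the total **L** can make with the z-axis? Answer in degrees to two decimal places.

θ_min ≈ 30.00°

L runs from |1 − 2| = 1 to 1 + 2 = 3.
So L can be 1, 2, 3.
The maximum is L = 3, with |L_tot| = ℏ√(3·4) = 2√3 ℏ.
The minimum angle with z is arccos(3/√12) ≈ 30.00°.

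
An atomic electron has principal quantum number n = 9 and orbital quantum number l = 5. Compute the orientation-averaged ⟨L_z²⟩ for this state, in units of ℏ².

⟨L_z²⟩ = 10 ℏ²

The allowed m_l values are -5, -4, -3, -2, -1, 0, 1, 2, 3, 4, 5.
Average of L_z² over 11 states: 110/11 ℏ² = 10 ℏ².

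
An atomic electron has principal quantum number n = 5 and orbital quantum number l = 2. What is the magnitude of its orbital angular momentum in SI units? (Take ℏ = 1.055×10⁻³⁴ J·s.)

|L| = ℏ√(l(l+1)) = ℏ√(2·3) = √6 ℏ
Numerically, |L| = 2.449 × (1.055×10⁻³⁴ J·s) = 2.584×10⁻³⁴ J·s.

|L| = 2.584×10⁻³⁴ J·s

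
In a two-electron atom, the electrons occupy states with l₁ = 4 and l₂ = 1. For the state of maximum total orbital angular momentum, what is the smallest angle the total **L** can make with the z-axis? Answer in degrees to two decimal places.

Angular momentum addition gives L = |l₁ − l₂|, …, l₁ + l₂.
L ∈ {3, 4, 5}.
The maximum is L = 5, with |L_tot| = ℏ√(5·6) = √30 ℏ.
The minimum angle with z is arccos(5/√30) ≈ 24.09°.

θ_min ≈ 24.09°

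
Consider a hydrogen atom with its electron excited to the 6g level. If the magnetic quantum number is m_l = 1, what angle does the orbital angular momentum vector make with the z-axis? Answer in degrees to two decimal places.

θ ≈ 77.08°

The 6g level has l = 4.
|L|² = l(l+1)ℏ² = 20ℏ², so |L| = 2√5 ℏ.
L_z = m_l ℏ = 1ℏ.
cos θ = L_z/|L| = 1/√20, so θ ≈ 77.08°.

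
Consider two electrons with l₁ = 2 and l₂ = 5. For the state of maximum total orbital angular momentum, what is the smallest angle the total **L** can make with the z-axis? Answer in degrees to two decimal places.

L runs from |2 − 5| = 3 to 2 + 5 = 7.
Allowed values: L = 3, 4, 5, 6, 7.
The maximum is L = 7, with |L_tot| = ℏ√(7·8) = 2√14 ℏ.
The minimum angle with z is arccos(7/√56) ≈ 20.70°.

θ_min ≈ 20.70°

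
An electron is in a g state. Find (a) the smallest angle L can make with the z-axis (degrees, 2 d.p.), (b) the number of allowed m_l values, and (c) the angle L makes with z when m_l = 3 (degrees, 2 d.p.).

A g state has l = 4.
cos θ_min = 4/√20, so θ_min ≈ 26.57°.
There are 2l+1 = 9 values of m_l.
For m_l = 3: cos θ = 3/√20, θ ≈ 47.87°.

θ_min ≈ 26.57°; 9 values; θ(m_l=3) ≈ 47.87°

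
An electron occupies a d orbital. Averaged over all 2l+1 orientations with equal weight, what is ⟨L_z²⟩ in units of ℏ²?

A d state has l = 2.
m_l runs from −2 to 2, i.e. {-2, -1, 0, 1, 2}.
⟨L_z²⟩ = ℏ²·l(l+1)/3 = 2ℏ².

⟨L_z²⟩ = 2 ℏ²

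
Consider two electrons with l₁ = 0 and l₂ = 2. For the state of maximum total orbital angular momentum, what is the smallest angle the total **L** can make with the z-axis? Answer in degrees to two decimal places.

The total orbital quantum number L ranges from |l₁ − l₂| to l₁ + l₂ in integer steps.
So L can be 2.
The maximum is L = 2, with |L_tot| = ℏ√(2·3) = √6 ℏ.
The minimum angle with z is arccos(2/√6) ≈ 35.26°.

θ_min ≈ 35.26°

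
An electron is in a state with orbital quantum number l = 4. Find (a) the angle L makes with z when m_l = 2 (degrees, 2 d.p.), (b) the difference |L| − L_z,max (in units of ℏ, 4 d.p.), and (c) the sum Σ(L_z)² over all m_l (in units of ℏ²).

For m_l = 2: cos θ = 2/√20, θ ≈ 63.43°.
|L| − L_z,max = (2√5 − 4)ℏ ≈ 0.4721ℏ.
Σ m_l² = 60, so Σ(L_z)² = 60 ℏ².

θ(m_l=2) ≈ 63.43°; |L|−L_z,max ≈ 0.4721ℏ; Σ(L_z)² = 60 ℏ²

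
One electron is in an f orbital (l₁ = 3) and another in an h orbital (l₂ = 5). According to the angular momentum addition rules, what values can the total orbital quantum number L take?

L = 2, 3, 4, 5, 6, 7, 8

By the triangle rule, |l₁ − l₂| ≤ L ≤ l₁ + l₂.
Allowed values: L = 2, 3, 4, 5, 6, 7, 8.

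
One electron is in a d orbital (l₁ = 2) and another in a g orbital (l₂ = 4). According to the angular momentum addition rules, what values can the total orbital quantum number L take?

L = 2, 3, 4, 5, 6

By the triangle rule, |l₁ − l₂| ≤ L ≤ l₁ + l₂.
L ∈ {2, 3, 4, 5, 6}.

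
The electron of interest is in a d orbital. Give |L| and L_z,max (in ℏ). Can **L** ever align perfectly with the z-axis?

A d state has l = 2.
|L| = √6 ℏ ≈ 2.4495ℏ, while L_z,max = lℏ = 2ℏ.
Since |L| > L_z,max, the vector can never point exactly along z; the closest it comes is θ_min = arccos(2/√6) ≈ 35.3°.

No: L_z,max = 2ℏ < |L| = √6 ℏ ≈ 2.449ℏ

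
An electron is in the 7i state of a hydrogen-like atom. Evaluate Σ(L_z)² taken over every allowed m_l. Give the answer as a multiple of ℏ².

Σ(L_z)² = 182 ℏ²

The 7i subshell has l = 6.
m_l ∈ {-6, -5, -4, -3, -2, -1, 0, 1, 2, 3, 4, 5, 6}.
Σ m_l² = 2·(1 + 4 + 9 + 16 + 25 + 36) = 182.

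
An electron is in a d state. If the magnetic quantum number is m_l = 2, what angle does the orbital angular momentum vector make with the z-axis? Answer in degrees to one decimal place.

θ ≈ 35.3°

For a d orbital, l = 2.
|L| = ℏ√(l(l+1)) = √6 ℏ.
L_z = m_l ℏ = 2ℏ.
cos θ = L_z/|L| = 2/√6, so θ ≈ 35.3°.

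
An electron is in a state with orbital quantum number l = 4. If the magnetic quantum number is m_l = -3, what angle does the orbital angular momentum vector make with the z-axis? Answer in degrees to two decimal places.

|L| = √(l(l+1)) ℏ = 2√5 ℏ.
L_z = m_l ℏ = −3ℏ.
cos θ = L_z/|L| = -3/√20, so θ ≈ 132.13°.

θ ≈ 132.13°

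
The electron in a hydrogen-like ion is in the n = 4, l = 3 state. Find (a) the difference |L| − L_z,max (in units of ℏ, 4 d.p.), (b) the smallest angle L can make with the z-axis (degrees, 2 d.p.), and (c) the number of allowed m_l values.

|L|−L_z,max ≈ 0.4641ℏ; θ_min ≈ 30.00°; 7 values

|L| − L_z,max = (2√3 − 3)ℏ ≈ 0.4641ℏ.
cos θ_min = 3/√12, so θ_min ≈ 30.00°.
There are 2l+1 = 7 values of m_l.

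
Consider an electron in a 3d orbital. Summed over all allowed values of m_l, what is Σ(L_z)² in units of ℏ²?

Σ(L_z)² = 10 ℏ²

For 3d, l = 2.
m_l ∈ {-2, -1, 0, 1, 2}.
Summing m² from −2 to 2: Σ m_l² = 10.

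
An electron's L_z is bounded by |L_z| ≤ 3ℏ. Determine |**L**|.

The maximum L_z equals lℏ, giving l = 3.
|L| = ℏ√(l(l+1)) = 2√3 ℏ.

|L| = 2√3 ℏ ≈ 3.464ℏ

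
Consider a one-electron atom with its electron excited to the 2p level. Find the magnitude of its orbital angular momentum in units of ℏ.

The 2p level has l = 1.
|L| = ℏ√(l(l+1)) = ℏ√(1·2) = √2 ℏ

|L| = √2 ℏ ≈ 1.414ℏ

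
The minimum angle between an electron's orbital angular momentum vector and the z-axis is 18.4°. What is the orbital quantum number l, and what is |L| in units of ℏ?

cos θ_min = l/√(l(l+1)) = √(l/(l+1)), so l/(l+1) = cos²(18.4°) = 0.9004.
Solving: l = 9.
Then |L| = ℏ√(9·10) = 3√10 ℏ.

l = 9, |L| = 3√10 ℏ ≈ 9.487ℏ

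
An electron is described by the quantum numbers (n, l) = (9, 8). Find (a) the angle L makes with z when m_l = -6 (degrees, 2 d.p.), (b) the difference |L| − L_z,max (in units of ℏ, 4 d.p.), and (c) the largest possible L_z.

For m_l = -6: cos θ = -6/√72, θ ≈ 135.00°.
|L| − L_z,max = (6√2 − 8)ℏ ≈ 0.4853ℏ.
L_z,max = lℏ = 8ℏ.

θ(m_l=-6) ≈ 135.00°; |L|−L_z,max ≈ 0.4853ℏ; L_z,max = 8ℏ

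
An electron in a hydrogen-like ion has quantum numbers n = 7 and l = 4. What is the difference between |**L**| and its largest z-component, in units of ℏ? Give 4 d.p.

|L| − L_z,max ≈ 0.4721ℏ

|L| = 2√5 ℏ ≈ 4.4721ℏ, while L_z,max = lℏ = 4ℏ.
The difference is (2√5 − 4)ℏ ≈ 0.4721ℏ.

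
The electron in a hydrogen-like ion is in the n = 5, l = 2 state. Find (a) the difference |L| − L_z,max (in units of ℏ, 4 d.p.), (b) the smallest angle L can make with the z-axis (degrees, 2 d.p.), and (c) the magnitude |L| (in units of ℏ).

|L|−L_z,max ≈ 0.4495ℏ; θ_min ≈ 35.26°; |L| = √6 ℏ ≈ 2.449ℏ

|L| − L_z,max = (√6 − 2)ℏ ≈ 0.4495ℏ.
cos θ_min = 2/√6, so θ_min ≈ 35.26°.
|L| = ℏ√(2·3) = √6 ℏ ≈ 2.449ℏ.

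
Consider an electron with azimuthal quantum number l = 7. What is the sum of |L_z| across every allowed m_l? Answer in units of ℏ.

The allowed m_l values are -7, -6, -5, -4, -3, -2, -1, 0, 1, 2, 3, 4, 5, 6, 7.
Σ|m_l| = l(l+1) = 56.

Σ|L_z| = 56 ℏ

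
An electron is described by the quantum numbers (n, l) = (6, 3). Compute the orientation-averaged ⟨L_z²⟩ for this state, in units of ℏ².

m_l ∈ {-3, -2, -1, 0, 1, 2, 3}.
⟨L_z²⟩ = ℏ²·l(l+1)/3 = 4ℏ².

⟨L_z²⟩ = 4 ℏ²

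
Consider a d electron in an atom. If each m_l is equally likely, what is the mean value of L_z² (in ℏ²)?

For a d orbital, l = 2.
m_l ∈ {-2, -1, 0, 1, 2}.
⟨L_z²⟩ = ℏ²·l(l+1)/3 = 2ℏ².

⟨L_z²⟩ = 2 ℏ²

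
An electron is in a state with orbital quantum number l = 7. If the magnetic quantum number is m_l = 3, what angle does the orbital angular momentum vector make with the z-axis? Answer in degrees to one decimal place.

|L|² = l(l+1)ℏ² = 56ℏ², so |L| = 2√14 ℏ.
L_z = m_l ℏ = 3ℏ.
cos θ = L_z/|L| = 3/√56, so θ ≈ 66.4°.

θ ≈ 66.4°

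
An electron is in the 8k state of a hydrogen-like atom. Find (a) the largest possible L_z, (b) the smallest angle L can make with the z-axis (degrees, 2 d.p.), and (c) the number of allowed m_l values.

L_z,max = 7ℏ; θ_min ≈ 20.70°; 15 values

The 8k subshell has l = 7.
L_z,max = lℏ = 7ℏ.
cos θ_min = 7/√56, so θ_min ≈ 20.70°.
There are 2l+1 = 15 values of m_l.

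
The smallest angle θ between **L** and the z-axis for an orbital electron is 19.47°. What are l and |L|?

cos θ_min = l/√(l(l+1)) = √(l/(l+1)), so l/(l+1) = cos²(19.47°) = 0.8889.
Thus l = 0.8889/(1 − 0.8889) ≈ 8.
Then |L| = ℏ√(8·9) = 6√2 ℏ.

l = 8, |L| = 6√2 ℏ ≈ 8.485ℏ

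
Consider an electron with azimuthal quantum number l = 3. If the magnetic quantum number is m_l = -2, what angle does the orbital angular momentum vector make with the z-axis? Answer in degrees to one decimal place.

|L| = √(l(l+1)) ℏ = 2√3 ℏ.
L_z = m_l ℏ = −2ℏ.
cos θ = L_z/|L| = -2/√12, so θ ≈ 125.3°.

θ ≈ 125.3°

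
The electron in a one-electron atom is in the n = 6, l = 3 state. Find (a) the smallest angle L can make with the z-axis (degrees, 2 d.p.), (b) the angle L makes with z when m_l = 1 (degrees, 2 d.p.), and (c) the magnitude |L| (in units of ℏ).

cos θ_min = 3/√12, so θ_min ≈ 30.00°.
For m_l = 1: cos θ = 1/√12, θ ≈ 73.22°.
|L| = ℏ√(3·4) = 2√3 ℏ ≈ 3.464ℏ.

θ_min ≈ 30.00°; θ(m_l=1) ≈ 73.22°; |L| = 2√3 ℏ ≈ 3.464ℏ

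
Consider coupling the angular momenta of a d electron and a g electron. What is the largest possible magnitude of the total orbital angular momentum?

|L_tot|_max = √42 ℏ ≈ 6.481ℏ

The total orbital quantum number L ranges from |l₁ − l₂| to l₁ + l₂ in integer steps.
Allowed values: L = 2, 3, 4, 5, 6.
The largest magnitude corresponds to L = 6: |L_tot| = ℏ√(6·7) = √42 ℏ.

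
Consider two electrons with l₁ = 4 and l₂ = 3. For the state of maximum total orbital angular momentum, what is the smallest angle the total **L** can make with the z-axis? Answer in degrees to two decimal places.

θ_min ≈ 20.70°

L runs from |4 − 3| = 1 to 4 + 3 = 7.
Allowed values: L = 1, 2, 3, 4, 5, 6, 7.
The maximum is L = 7, with |L_tot| = ℏ√(7·8) = 2√14 ℏ.
The minimum angle with z is arccos(7/√56) ≈ 20.70°.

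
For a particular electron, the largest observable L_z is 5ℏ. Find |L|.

|L| = √30 ℏ ≈ 5.477ℏ

L_z,max = lℏ, so l = 5.
Then |L| = ℏ√(5·6) = √30 ℏ.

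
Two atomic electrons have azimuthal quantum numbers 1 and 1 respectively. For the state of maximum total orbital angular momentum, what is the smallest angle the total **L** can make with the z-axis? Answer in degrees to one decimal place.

θ_min ≈ 35.3°

Angular momentum addition gives L = |l₁ − l₂|, …, l₁ + l₂.
L ∈ {0, 1, 2}.
The maximum is L = 2, with |L_tot| = ℏ√(2·3) = √6 ℏ.
The minimum angle with z is arccos(2/√6) ≈ 35.3°.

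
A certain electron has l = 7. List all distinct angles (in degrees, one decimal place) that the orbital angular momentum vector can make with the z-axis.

θ ∈ {20.7°, 36.7°, 48.1°, 57.7°, 66.4°, 74.5°, 82.3°, 90.0°, 97.7°, 105.5°, 113.6°, 122.3°, 131.9°, 143.3°, 159.3°}

|L|² = l(l+1)ℏ² = 56ℏ², so |L| = 2√14 ℏ.
cos θ = m_l/√56 for each m_l ∈ {-7, -6, -5, -4, -3, -2, -1, 0, 1, 2, 3, 4, 5, 6, 7}.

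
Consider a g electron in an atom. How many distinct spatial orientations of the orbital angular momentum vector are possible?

For a g orbital, l = 4.
The number of m_l values is 2l + 1 = 2·4 + 1 = 9.

9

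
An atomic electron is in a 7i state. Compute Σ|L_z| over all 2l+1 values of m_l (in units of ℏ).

Σ|L_z| = 42 ℏ

7i means n = 7, l = 6.
The allowed m_l values are -6, -5, -4, -3, -2, -1, 0, 1, 2, 3, 4, 5, 6.
Σ|m_l| = 2·6(6+1)/2 = 42.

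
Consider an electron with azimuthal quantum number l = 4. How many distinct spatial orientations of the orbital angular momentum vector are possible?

The number of m_l values is 2l + 1 = 2·4 + 1 = 9.

9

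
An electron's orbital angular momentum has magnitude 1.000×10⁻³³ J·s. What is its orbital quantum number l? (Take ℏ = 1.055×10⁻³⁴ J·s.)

l = 9

|L|/ℏ = (1.000×10⁻³³)/(1.055×10⁻³⁴) ≈ 9.479.
l(l+1) ≈ 9.479² ≈ 89.85, so l = 9.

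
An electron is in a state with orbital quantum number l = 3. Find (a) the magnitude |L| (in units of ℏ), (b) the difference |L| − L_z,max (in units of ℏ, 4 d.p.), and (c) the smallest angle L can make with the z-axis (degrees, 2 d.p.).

|L| = 2√3 ℏ ≈ 3.464ℏ; |L|−L_z,max ≈ 0.4641ℏ; θ_min ≈ 30.00°

|L| = ℏ√(3·4) = 2√3 ℏ ≈ 3.464ℏ.
|L| − L_z,max = (2√3 − 3)ℏ ≈ 0.4641ℏ.
cos θ_min = 3/√12, so θ_min ≈ 30.00°.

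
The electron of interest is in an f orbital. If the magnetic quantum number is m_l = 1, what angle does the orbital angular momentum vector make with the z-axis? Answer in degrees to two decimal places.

θ ≈ 73.22°

The letter f corresponds to l = 3.
|L|² = l(l+1)ℏ² = 12ℏ², so |L| = 2√3 ℏ.
L_z = m_l ℏ = 1ℏ.
cos θ = L_z/|L| = 1/√12, so θ ≈ 73.22°.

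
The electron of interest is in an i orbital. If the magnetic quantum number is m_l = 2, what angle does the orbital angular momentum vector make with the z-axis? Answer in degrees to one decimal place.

An i state has l = 6.
|L|² = l(l+1)ℏ² = 42ℏ², so |L| = √42 ℏ.
L_z = m_l ℏ = 2ℏ.
cos θ = L_z/|L| = 2/√42, so θ ≈ 72.0°.

θ ≈ 72.0°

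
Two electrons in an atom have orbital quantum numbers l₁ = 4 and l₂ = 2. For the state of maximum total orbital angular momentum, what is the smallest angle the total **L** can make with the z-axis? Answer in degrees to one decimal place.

θ_min ≈ 22.2°

L runs from |4 − 2| = 2 to 4 + 2 = 6.
L ∈ {2, 3, 4, 5, 6}.
The maximum is L = 6, with |L_tot| = ℏ√(6·7) = √42 ℏ.
The minimum angle with z is arccos(6/√42) ≈ 22.2°.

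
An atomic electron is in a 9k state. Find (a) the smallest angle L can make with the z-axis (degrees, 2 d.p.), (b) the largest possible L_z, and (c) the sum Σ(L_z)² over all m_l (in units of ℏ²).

For 9k, l = 7.
cos θ_min = 7/√56, so θ_min ≈ 20.70°.
L_z,max = lℏ = 7ℏ.
Σ m_l² = 280, so Σ(L_z)² = 280 ℏ².

θ_min ≈ 20.70°; L_z,max = 7ℏ; Σ(L_z)² = 280 ℏ²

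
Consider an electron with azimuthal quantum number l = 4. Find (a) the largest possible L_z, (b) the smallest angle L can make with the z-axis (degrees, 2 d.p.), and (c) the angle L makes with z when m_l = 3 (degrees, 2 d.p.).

L_z,max = lℏ = 4ℏ.
cos θ_min = 4/√20, so θ_min ≈ 26.57°.
For m_l = 3: cos θ = 3/√20, θ ≈ 47.87°.

L_z,max = 4ℏ; θ_min ≈ 26.57°; θ(m_l=3) ≈ 47.87°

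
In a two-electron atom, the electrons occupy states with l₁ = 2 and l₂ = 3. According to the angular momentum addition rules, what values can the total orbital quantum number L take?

L = 1, 2, 3, 4, 5

Angular momentum addition gives L = |l₁ − l₂|, …, l₁ + l₂.
Allowed values: L = 1, 2, 3, 4, 5.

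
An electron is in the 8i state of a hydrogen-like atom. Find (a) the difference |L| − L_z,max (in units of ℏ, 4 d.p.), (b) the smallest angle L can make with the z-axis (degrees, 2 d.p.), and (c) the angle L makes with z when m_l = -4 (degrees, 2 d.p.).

|L|−L_z,max ≈ 0.4807ℏ; θ_min ≈ 22.21°; θ(m_l=-4) ≈ 128.11°

8i means n = 8, l = 6.
|L| − L_z,max = (√42 − 6)ℏ ≈ 0.4807ℏ.
cos θ_min = 6/√42, so θ_min ≈ 22.21°.
For m_l = -4: cos θ = -4/√42, θ ≈ 128.11°.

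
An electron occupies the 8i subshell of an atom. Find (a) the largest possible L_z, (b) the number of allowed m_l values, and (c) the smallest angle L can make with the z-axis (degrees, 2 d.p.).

The 8i subshell has l = 6.
L_z,max = lℏ = 6ℏ.
There are 2l+1 = 13 values of m_l.
cos θ_min = 6/√42, so θ_min ≈ 22.21°.

L_z,max = 6ℏ; 13 values; θ_min ≈ 22.21°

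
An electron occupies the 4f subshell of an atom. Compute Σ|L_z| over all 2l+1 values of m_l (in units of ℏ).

The 4f subshell has l = 3.
The allowed m_l values are -3, -2, -1, 0, 1, 2, 3.
Σ|m_l| = 2(1+2+…+3) = 12.

Σ|L_z| = 12 ℏ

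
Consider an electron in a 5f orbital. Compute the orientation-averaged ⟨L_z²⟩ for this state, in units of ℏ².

⟨L_z²⟩ = 4 ℏ²

The 5f subshell has l = 3.
m_l ∈ {-3, -2, -1, 0, 1, 2, 3}.
Average of L_z² over 7 states: 28/7 ℏ² = 4 ℏ².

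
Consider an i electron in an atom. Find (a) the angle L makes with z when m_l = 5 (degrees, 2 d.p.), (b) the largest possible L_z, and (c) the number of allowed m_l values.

θ(m_l=5) ≈ 39.51°; L_z,max = 6ℏ; 13 values

The letter i corresponds to l = 6.
For m_l = 5: cos θ = 5/√42, θ ≈ 39.51°.
L_z,max = lℏ = 6ℏ.
There are 2l+1 = 13 values of m_l.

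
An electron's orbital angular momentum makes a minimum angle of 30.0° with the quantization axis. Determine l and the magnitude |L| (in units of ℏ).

cos θ_min = l/√(l(l+1)) = √(l/(l+1)), so l/(l+1) = cos²(30.0°) = 0.7500.
Solving: l = 3.
Then |L| = ℏ√(3·4) = 2√3 ℏ.

l = 3, |L| = 2√3 ℏ ≈ 3.464ℏ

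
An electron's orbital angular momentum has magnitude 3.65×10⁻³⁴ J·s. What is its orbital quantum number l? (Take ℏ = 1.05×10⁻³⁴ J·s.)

|L|/ℏ = (3.65×10⁻³⁴)/(1.05×10⁻³⁴) ≈ 3.476.
Set l(l+1) = 12.08; the integer solution is l = 3.

l = 3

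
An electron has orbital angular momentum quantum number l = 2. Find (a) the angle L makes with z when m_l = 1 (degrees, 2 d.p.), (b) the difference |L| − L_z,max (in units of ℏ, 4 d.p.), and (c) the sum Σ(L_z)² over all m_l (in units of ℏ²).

θ(m_l=1) ≈ 65.91°; |L|−L_z,max ≈ 0.4495ℏ; Σ(L_z)² = 10 ℏ²

For m_l = 1: cos θ = 1/√6, θ ≈ 65.91°.
|L| − L_z,max = (√6 − 2)ℏ ≈ 0.4495ℏ.
Σ m_l² = 10, so Σ(L_z)² = 10 ℏ².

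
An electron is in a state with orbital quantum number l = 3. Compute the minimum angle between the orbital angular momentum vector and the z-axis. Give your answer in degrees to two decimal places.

θ_min ≈ 30.00°

|L| = √(l(l+1)) ℏ = 2√3 ℏ.
The smallest angle corresponds to the largest L_z, i.e. m_l = l = 3, giving L_z = 3ℏ.
cos θ_min = 3/√12, so θ_min ≈ 30.00°.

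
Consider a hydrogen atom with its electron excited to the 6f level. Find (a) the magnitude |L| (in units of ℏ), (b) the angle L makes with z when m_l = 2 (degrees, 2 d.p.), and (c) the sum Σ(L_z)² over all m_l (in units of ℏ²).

|L| = 2√3 ℏ ≈ 3.464ℏ; θ(m_l=2) ≈ 54.74°; Σ(L_z)² = 28 ℏ²

The 6f level has l = 3.
|L| = ℏ√(3·4) = 2√3 ℏ ≈ 3.464ℏ.
For m_l = 2: cos θ = 2/√12, θ ≈ 54.74°.
Σ m_l² = 28, so Σ(L_z)² = 28 ℏ².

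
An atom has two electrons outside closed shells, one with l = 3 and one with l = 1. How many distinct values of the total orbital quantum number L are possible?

3

By the triangle rule, |l₁ − l₂| ≤ L ≤ l₁ + l₂.
L ∈ {2, 3, 4}.
That is 3 values.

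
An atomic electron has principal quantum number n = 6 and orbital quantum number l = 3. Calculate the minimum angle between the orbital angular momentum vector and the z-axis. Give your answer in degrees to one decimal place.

θ_min ≈ 30.0°

|L| = √(l(l+1)) ℏ = 2√3 ℏ.
The smallest angle corresponds to the largest L_z, i.e. m_l = l = 3, giving L_z = 3ℏ.
cos θ_min = 3/√12, so θ_min ≈ 30.0°.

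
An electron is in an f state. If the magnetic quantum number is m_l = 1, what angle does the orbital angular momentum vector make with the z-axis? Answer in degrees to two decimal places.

θ ≈ 73.22°

An f state has l = 3.
|L|² = l(l+1)ℏ² = 12ℏ², so |L| = 2√3 ℏ.
L_z = m_l ℏ = 1ℏ.
cos θ = L_z/|L| = 1/√12, so θ ≈ 73.22°.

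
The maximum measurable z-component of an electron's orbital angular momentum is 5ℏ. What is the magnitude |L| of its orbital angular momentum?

Since max m_l = l, l = 5.
|L| = √(l(l+1)) ℏ = √30 ℏ.

|L| = √30 ℏ ≈ 5.477ℏ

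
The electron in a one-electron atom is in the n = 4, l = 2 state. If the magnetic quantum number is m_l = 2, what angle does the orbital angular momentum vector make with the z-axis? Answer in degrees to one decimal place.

|L| = √(l(l+1)) ℏ = √6 ℏ.
L_z = m_l ℏ = 2ℏ.
cos θ = L_z/|L| = 2/√6, so θ ≈ 35.3°.

θ ≈ 35.3°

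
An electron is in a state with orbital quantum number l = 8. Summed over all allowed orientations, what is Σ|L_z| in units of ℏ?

Σ|L_z| = 72 ℏ

m_l runs from −8 to 8, i.e. {-8, -7, -6, -5, -4, -3, -2, -1, 0, 1, 2, 3, 4, 5, 6, 7, 8}.
Σ|m_l| = 2·8(8+1)/2 = 72.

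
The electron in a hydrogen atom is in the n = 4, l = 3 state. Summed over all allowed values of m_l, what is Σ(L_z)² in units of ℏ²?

m_l ∈ {-3, -2, -1, 0, 1, 2, 3}.
Σ m_l² = 2·(1 + 4 + 9) = 28.

Σ(L_z)² = 28 ℏ²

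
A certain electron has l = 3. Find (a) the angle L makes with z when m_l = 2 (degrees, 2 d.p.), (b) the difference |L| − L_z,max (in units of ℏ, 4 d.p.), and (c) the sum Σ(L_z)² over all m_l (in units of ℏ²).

For m_l = 2: cos θ = 2/√12, θ ≈ 54.74°.
|L| − L_z,max = (2√3 − 3)ℏ ≈ 0.4641ℏ.
Σ m_l² = 28, so Σ(L_z)² = 28 ℏ².

θ(m_l=2) ≈ 54.74°; |L|−L_z,max ≈ 0.4641ℏ; Σ(L_z)² = 28 ℏ²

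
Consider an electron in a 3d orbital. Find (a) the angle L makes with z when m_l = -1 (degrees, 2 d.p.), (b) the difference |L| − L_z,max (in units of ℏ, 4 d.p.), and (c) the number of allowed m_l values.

θ(m_l=-1) ≈ 114.09°; |L|−L_z,max ≈ 0.4495ℏ; 5 values

The 3d subshell has l = 2.
For m_l = -1: cos θ = -1/√6, θ ≈ 114.09°.
|L| − L_z,max = (√6 − 2)ℏ ≈ 0.4495ℏ.
There are 2l+1 = 5 values of m_l.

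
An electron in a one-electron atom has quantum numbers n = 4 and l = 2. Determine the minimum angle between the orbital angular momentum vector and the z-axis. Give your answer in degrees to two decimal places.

|L|² = l(l+1)ℏ² = 6ℏ², so |L| = √6 ℏ.
The smallest angle corresponds to the largest L_z, i.e. m_l = l = 2, giving L_z = 2ℏ.
cos θ_min = 2/√6, so θ_min ≈ 35.26°.

θ_min ≈ 35.26°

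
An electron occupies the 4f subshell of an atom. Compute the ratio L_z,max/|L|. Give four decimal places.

The 4f subshell has l = 3.
|L| = 2√3 ℏ ≈ 3.4641ℏ, while L_z,max = lℏ = 3ℏ.
L_z,max/|L| = 3/√12 = 0.8660.

L_z,max/|L| = 0.8660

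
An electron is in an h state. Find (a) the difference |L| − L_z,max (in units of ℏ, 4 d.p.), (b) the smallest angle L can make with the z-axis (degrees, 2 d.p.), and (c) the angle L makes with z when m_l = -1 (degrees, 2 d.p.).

|L|−L_z,max ≈ 0.4772ℏ; θ_min ≈ 24.09°; θ(m_l=-1) ≈ 100.52°

H corresponds to l = 5.
|L| − L_z,max = (√30 − 5)ℏ ≈ 0.4772ℏ.
cos θ_min = 5/√30, so θ_min ≈ 24.09°.
For m_l = -1: cos θ = -1/√30, θ ≈ 100.52°.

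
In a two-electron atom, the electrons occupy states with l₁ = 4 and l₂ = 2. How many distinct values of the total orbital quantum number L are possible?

5

Angular momentum addition gives L = |l₁ − l₂|, …, l₁ + l₂.
Allowed values: L = 2, 3, 4, 5, 6.
That is 5 values.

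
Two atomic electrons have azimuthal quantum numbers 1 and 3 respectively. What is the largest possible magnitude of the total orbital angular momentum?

|L_tot|_max = 2√5 ℏ ≈ 4.472ℏ

The total orbital quantum number L ranges from |l₁ − l₂| to l₁ + l₂ in integer steps.
Allowed values: L = 2, 3, 4.
The largest magnitude corresponds to L = 4: |L_tot| = ℏ√(4·5) = 2√5 ℏ.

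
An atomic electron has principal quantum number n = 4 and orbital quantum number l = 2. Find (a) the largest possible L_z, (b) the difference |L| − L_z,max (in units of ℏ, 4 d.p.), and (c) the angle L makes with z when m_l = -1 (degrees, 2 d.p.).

L_z,max = 2ℏ; |L|−L_z,max ≈ 0.4495ℏ; θ(m_l=-1) ≈ 114.09°

L_z,max = lℏ = 2ℏ.
|L| − L_z,max = (√6 − 2)ℏ ≈ 0.4495ℏ.
For m_l = -1: cos θ = -1/√6, θ ≈ 114.09°.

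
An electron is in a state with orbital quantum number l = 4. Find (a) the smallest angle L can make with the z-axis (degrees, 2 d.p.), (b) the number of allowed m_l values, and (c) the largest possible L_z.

θ_min ≈ 26.57°; 9 values; L_z,max = 4ℏ

cos θ_min = 4/√20, so θ_min ≈ 26.57°.
There are 2l+1 = 9 values of m_l.
L_z,max = lℏ = 4ℏ.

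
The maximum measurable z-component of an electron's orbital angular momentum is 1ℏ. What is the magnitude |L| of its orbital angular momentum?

|L| = √2 ℏ ≈ 1.414ℏ

Since max m_l = l, l = 1.
|L| = ℏ√(l(l+1)) = √2 ℏ.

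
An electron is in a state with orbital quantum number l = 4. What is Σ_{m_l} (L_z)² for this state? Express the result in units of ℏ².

m_l runs from −4 to 4, i.e. {-4, -3, -2, -1, 0, 1, 2, 3, 4}.
Summing m² from −4 to 4: Σ m_l² = 60.

Σ(L_z)² = 60 ℏ²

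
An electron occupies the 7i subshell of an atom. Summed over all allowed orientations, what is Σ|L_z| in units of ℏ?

7i means n = 7, l = 6.
m_l runs from −6 to 6, i.e. {-6, -5, -4, -3, -2, -1, 0, 1, 2, 3, 4, 5, 6}.
Σ|m_l| = l(l+1) = 42.

Σ|L_z| = 42 ℏ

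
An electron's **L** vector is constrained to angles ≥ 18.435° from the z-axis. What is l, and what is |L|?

l = 9, |L| = 3√10 ℏ ≈ 9.487ℏ

cos²θ_min = l/(l+1) = 0.9000.
Thus l = 0.9000/(1 − 0.9000) ≈ 9.
Then |L| = ℏ√(9·10) = 3√10 ℏ.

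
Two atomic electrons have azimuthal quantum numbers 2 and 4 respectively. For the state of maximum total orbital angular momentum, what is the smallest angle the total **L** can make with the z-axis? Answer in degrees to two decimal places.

θ_min ≈ 22.21°

The total orbital quantum number L ranges from |l₁ − l₂| to l₁ + l₂ in integer steps.
So L can be 2, 3, 4, 5, 6.
The maximum is L = 6, with |L_tot| = ℏ√(6·7) = √42 ℏ.
The minimum angle with z is arccos(6/√42) ≈ 22.21°.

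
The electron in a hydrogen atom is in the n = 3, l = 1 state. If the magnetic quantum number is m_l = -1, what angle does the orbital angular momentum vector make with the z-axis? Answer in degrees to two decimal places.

θ ≈ 135.00°

|L| = ℏ√(l(l+1)) = √2 ℏ.
L_z = m_l ℏ = −1ℏ.
cos θ = L_z/|L| = -1/√2, so θ ≈ 135.00°.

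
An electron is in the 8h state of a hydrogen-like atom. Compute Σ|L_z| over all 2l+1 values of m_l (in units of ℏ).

The 8h subshell has l = 5.
The allowed m_l values are -5, -4, -3, -2, -1, 0, 1, 2, 3, 4, 5.
Σ|m_l| = 2(1+2+…+5) = 30.

Σ|L_z| = 30 ℏ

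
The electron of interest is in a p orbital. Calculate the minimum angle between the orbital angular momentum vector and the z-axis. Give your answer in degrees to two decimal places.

For a p orbital, l = 1.
|L| = ℏ√(l(l+1)) = √2 ℏ.
The smallest angle corresponds to the largest L_z, i.e. m_l = l = 1, giving L_z = 1ℏ.
cos θ_min = 1/√2, so θ_min ≈ 45.00°.

θ_min ≈ 45.00°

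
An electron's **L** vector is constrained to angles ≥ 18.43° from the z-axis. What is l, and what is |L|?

cos θ_min = l/√(l(l+1)) = √(l/(l+1)), so l/(l+1) = cos²(18.43°) = 0.9001.
Solving: l = 9.
Then |L| = ℏ√(9·10) = 3√10 ℏ.

l = 9, |L| = 3√10 ℏ ≈ 9.487ℏ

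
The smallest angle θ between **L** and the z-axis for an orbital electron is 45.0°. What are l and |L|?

l = 1, |L| = √2 ℏ ≈ 1.414ℏ

cos²θ_min = l/(l+1) = 0.5000.
l = cos²θ/sin²θ ≈ 1.
Then |L| = ℏ√(1·2) = √2 ℏ.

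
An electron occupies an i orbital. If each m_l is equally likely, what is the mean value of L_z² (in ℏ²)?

For an i orbital, l = 6.
m_l runs from −6 to 6, i.e. {-6, -5, -4, -3, -2, -1, 0, 1, 2, 3, 4, 5, 6}.
⟨L_z²⟩ = ℏ²·l(l+1)/3 = 14ℏ².

⟨L_z²⟩ = 14 ℏ²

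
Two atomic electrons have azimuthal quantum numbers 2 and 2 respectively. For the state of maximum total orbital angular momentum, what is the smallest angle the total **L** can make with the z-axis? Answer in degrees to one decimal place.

θ_min ≈ 26.6°

By the triangle rule, |l₁ − l₂| ≤ L ≤ l₁ + l₂.
So L can be 0, 1, 2, 3, 4.
The maximum is L = 4, with |L_tot| = ℏ√(4·5) = 2√5 ℏ.
The minimum angle with z is arccos(4/√20) ≈ 26.6°.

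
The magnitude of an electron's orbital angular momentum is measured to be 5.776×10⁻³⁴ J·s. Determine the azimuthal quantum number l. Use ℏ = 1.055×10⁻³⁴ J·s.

In units of ℏ, |L| ≈ 5.475.
Set l(l+1) = 29.97; the integer solution is l = 5.

l = 5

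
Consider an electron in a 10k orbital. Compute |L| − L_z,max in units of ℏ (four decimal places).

|L| − L_z,max ≈ 0.4833ℏ

For 10k, l = 7.
|L| = 2√14 ℏ ≈ 7.4833ℏ, while L_z,max = lℏ = 7ℏ.
The difference is (2√14 − 7)ℏ ≈ 0.4833ℏ.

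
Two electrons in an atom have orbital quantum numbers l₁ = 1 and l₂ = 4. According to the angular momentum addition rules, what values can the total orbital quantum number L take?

L = 3, 4, 5

By the triangle rule, |l₁ − l₂| ≤ L ≤ l₁ + l₂.
So L can be 3, 4, 5.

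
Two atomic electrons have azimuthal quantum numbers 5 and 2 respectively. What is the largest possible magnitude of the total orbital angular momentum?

The total orbital quantum number L ranges from |l₁ − l₂| to l₁ + l₂ in integer steps.
L ∈ {3, 4, 5, 6, 7}.
The largest magnitude corresponds to L = 7: |L_tot| = ℏ√(7·8) = 2√14 ℏ.

|L_tot|_max = 2√14 ℏ ≈ 7.483ℏ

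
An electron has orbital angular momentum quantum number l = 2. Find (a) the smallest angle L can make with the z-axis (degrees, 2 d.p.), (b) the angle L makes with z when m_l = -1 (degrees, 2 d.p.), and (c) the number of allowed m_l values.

cos θ_min = 2/√6, so θ_min ≈ 35.26°.
For m_l = -1: cos θ = -1/√6, θ ≈ 114.09°.
There are 2l+1 = 5 values of m_l.

θ_min ≈ 35.26°; θ(m_l=-1) ≈ 114.09°; 5 values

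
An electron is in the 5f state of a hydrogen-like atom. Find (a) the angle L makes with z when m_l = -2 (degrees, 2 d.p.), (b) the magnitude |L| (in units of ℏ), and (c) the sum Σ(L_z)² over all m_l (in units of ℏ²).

θ(m_l=-2) ≈ 125.26°; |L| = 2√3 ℏ ≈ 3.464ℏ; Σ(L_z)² = 28 ℏ²

5f means n = 5, l = 3.
For m_l = -2: cos θ = -2/√12, θ ≈ 125.26°.
|L| = ℏ√(3·4) = 2√3 ℏ ≈ 3.464ℏ.
Σ m_l² = 28, so Σ(L_z)² = 28 ℏ².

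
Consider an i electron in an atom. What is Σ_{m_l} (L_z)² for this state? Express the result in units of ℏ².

The letter i corresponds to l = 6.
The allowed m_l values are -6, -5, -4, -3, -2, -1, 0, 1, 2, 3, 4, 5, 6.
Σ m_l² = 2·(1 + 4 + 9 + 16 + 25 + 36) = 182.

Σ(L_z)² = 182 ℏ²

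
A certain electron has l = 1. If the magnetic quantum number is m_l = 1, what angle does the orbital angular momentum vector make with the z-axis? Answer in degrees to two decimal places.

θ ≈ 45.00°

|L|² = l(l+1)ℏ² = 2ℏ², so |L| = √2 ℏ.
L_z = m_l ℏ = 1ℏ.
cos θ = L_z/|L| = 1/√2, so θ ≈ 45.00°.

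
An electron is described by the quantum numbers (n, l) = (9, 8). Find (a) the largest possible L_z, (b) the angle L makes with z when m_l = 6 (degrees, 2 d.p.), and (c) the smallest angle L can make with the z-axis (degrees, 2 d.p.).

L_z,max = 8ℏ; θ(m_l=6) ≈ 45.00°; θ_min ≈ 19.47°

L_z,max = lℏ = 8ℏ.
For m_l = 6: cos θ = 6/√72, θ ≈ 45.00°.
cos θ_min = 8/√72, so θ_min ≈ 19.47°.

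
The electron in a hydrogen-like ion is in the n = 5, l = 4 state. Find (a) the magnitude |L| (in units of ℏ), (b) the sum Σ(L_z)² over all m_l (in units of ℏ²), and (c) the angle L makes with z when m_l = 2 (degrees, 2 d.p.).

|L| = 2√5 ℏ ≈ 4.472ℏ; Σ(L_z)² = 60 ℏ²; θ(m_l=2) ≈ 63.43°

|L| = ℏ√(4·5) = 2√5 ℏ ≈ 4.472ℏ.
Σ m_l² = 60, so Σ(L_z)² = 60 ℏ².
For m_l = 2: cos θ = 2/√20, θ ≈ 63.43°.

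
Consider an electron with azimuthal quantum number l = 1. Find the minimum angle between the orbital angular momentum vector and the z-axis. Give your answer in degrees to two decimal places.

θ_min ≈ 45.00°

|L|² = l(l+1)ℏ² = 2ℏ², so |L| = √2 ℏ.
The smallest angle corresponds to the largest L_z, i.e. m_l = l = 1, giving L_z = 1ℏ.
cos θ_min = 1/√2, so θ_min ≈ 45.00°.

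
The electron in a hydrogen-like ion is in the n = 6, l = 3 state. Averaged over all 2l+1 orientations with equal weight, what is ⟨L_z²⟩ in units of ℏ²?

⟨L_z²⟩ = 4 ℏ²

m_l ∈ {-3, -2, -1, 0, 1, 2, 3}.
Average of L_z² over 7 states: 28/7 ℏ² = 4 ℏ².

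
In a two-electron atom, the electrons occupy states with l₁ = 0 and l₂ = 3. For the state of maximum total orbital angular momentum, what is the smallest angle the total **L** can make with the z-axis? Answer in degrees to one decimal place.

By the triangle rule, |l₁ − l₂| ≤ L ≤ l₁ + l₂.
Allowed values: L = 3.
The maximum is L = 3, with |L_tot| = ℏ√(3·4) = 2√3 ℏ.
The minimum angle with z is arccos(3/√12) ≈ 30.0°.

θ_min ≈ 30.0°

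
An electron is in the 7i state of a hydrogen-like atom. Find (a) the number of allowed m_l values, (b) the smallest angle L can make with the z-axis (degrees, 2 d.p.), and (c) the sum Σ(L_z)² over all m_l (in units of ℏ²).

13 values; θ_min ≈ 22.21°; Σ(L_z)² = 182 ℏ²

7i means n = 7, l = 6.
There are 2l+1 = 13 values of m_l.
cos θ_min = 6/√42, so θ_min ≈ 22.21°.
Σ m_l² = 182, so Σ(L_z)² = 182 ℏ².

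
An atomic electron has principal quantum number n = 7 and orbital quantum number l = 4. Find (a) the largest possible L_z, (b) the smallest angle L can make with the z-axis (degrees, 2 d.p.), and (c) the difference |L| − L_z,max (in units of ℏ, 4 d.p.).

L_z,max = lℏ = 4ℏ.
cos θ_min = 4/√20, so θ_min ≈ 26.57°.
|L| − L_z,max = (2√5 − 4)ℏ ≈ 0.4721ℏ.

L_z,max = 4ℏ; θ_min ≈ 26.57°; |L|−L_z,max ≈ 0.4721ℏ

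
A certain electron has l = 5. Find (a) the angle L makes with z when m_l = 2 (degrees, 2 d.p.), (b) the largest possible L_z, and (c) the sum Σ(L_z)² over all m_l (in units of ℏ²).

θ(m_l=2) ≈ 68.58°; L_z,max = 5ℏ; Σ(L_z)² = 110 ℏ²

For m_l = 2: cos θ = 2/√30, θ ≈ 68.58°.
L_z,max = lℏ = 5ℏ.
Σ m_l² = 110, so Σ(L_z)² = 110 ℏ².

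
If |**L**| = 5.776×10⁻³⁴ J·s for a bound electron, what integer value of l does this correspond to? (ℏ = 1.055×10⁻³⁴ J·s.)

l = 5

|L|/ℏ = (5.776×10⁻³⁴)/(1.055×10⁻³⁴) ≈ 5.475.
Set l(l+1) = 29.97; the integer solution is l = 5.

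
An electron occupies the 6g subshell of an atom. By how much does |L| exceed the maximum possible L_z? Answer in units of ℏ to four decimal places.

For 6g, l = 4.
|L| = 2√5 ℏ ≈ 4.4721ℏ, while L_z,max = lℏ = 4ℏ.
The difference is (2√5 − 4)ℏ ≈ 0.4721ℏ.

|L| − L_z,max ≈ 0.4721ℏ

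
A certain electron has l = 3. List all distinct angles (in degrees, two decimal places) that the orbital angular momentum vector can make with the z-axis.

|L| = √(l(l+1)) ℏ = 2√3 ℏ.
cos θ = m_l/√12 for each m_l ∈ {-3, -2, -1, 0, 1, 2, 3}.

θ ∈ {30.00°, 54.74°, 73.22°, 90.00°, 106.78°, 125.26°, 150.00°}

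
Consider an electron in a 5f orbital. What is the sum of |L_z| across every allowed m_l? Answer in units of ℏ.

Σ|L_z| = 12 ℏ

5f means n = 5, l = 3.
m_l runs from −3 to 3, i.e. {-3, -2, -1, 0, 1, 2, 3}.
Σ|m_l| = 2(1+2+…+3) = 12.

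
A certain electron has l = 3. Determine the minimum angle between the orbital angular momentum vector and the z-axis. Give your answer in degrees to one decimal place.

|L|² = l(l+1)ℏ² = 12ℏ², so |L| = 2√3 ℏ.
The smallest angle corresponds to the largest L_z, i.e. m_l = l = 3, giving L_z = 3ℏ.
cos θ_min = 3/√12, so θ_min ≈ 30.0°.

θ_min ≈ 30.0°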